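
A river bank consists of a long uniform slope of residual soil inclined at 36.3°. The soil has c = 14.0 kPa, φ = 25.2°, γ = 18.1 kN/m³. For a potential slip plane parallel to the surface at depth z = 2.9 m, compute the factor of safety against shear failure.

For an infinite slope with a slip plane parallel to the surface (no pore pressure): FS = [c + γz cos²β tanφ] / [γz sinβ cosβ].
γz = 18.1·2.9 = 52.49 kN/m²
Numerator = 14.0 + 52.49·cos²36.3°·tan25.2° = 14.0 + 52.49·0.6495·0.4706 = 30.043 kPa
Denominator = 52.49·sin36.3°·cos36.3° = 52.49·0.5920·0.8059 = 25.044 kPa
FS = 30.043 / 25.044 = 1.200

FS = 1.20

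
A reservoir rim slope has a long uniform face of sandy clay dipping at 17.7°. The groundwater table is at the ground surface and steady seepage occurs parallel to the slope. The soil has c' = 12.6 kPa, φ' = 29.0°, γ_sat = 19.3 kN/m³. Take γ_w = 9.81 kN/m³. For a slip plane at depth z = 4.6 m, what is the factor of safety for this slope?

With seepage parallel to the slope and the water table at the surface, the effective normal stress on the slip plane uses the buoyant unit weight γ' = γ_sat − γ_w while the driving shear stress uses γ_sat:
FS = [c' + γ' z cos²β tanφ'] / [γ_sat z sinβ cosβ]
γ' = 19.3 − 9.81 = 9.49 kN/m³
Numerator = 12.6 + 9.49·4.6·cos²17.7°·tan29.0° = 12.6 + 9.49·4.6·0.9076·0.5543 = 34.561 kPa
Denominator = 19.3·4.6·sin17.7°·cos17.7° = 19.3·4.6·0.3040·0.9527 = 25.714 kPa
FS = 34.561 / 25.714 = 1.344

FS = 1.34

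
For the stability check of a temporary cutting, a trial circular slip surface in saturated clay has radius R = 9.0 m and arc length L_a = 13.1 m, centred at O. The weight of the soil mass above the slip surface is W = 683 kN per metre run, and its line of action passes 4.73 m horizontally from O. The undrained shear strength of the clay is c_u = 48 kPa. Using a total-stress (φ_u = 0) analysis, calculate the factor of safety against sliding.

Taking moments about the centre O, the resisting moment is provided by the undrained shear strength acting along the arc:
M_R = c_u·L_a·R = 48·13.10·9.0 = 5659.2 kN·m/m
M_D = W·d = 683·4.73 = 3230.6 kN·m/m
FS = M_R / M_D = 5659.2 / 3230.6 = 1.752

FS = 1.75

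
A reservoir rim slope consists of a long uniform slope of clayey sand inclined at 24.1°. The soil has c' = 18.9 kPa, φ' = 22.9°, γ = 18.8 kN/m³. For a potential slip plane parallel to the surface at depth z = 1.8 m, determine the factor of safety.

FS = 2.44

For an infinite slope with a slip plane parallel to the surface (no pore pressure): FS = [c' + γz cos²β tanφ'] / [γz sinβ cosβ].
γz = 18.8·1.8 = 33.84 kN/m²
Numerator = 18.9 + 33.84·cos²24.1°·tan22.9° = 18.9 + 33.84·0.8333·0.4224 = 30.811 kPa
Denominator = 33.84·sin24.1°·cos24.1° = 33.84·0.4083·0.9128 = 12.613 kPa
FS = 30.811 / 12.613 = 2.443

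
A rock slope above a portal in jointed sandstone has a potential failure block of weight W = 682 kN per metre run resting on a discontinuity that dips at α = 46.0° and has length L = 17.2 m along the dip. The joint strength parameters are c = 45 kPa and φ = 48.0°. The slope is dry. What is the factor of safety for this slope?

Resolving the block weight along and normal to the plane and applying the Mohr–Coulomb strength on the joint:
N' = W cosα = 682·cos46.0° = 473.8 kN/m
Driving force T = W sinα = 682·sin46.0° = 490.6 kN/m
Resisting force R = c·L + N'·tanφ = 45·17.2 + 473.8·tan48.0° = 774.0 + 526.2 = 1300.2 kN/m
FS = R / T = 1300.2 / 490.6 = 2.650

FS = 2.65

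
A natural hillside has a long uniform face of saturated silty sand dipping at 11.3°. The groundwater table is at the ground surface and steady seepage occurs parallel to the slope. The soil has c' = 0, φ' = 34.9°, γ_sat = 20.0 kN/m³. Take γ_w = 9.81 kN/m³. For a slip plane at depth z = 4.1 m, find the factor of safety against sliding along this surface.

With seepage parallel to the slope and the water table at the surface, the effective normal stress on the slip plane uses the buoyant unit weight γ' = γ_sat − γ_w while the driving shear stress uses γ_sat:
FS = [c' + γ' z cos²β tanφ'] / [γ_sat z sinβ cosβ]
(For c' = 0 this reduces to FS = (γ'/γ_sat)·tanφ'/tanβ.)
γ' = 20.0 − 9.81 = 10.19 kN/m³
Numerator = 0.0 + 10.19·4.1·cos²11.3°·tan34.9° = 0.0 + 10.19·4.1·0.9616·0.6976 = 28.026 kPa
Denominator = 20.0·4.1·sin11.3°·cos11.3° = 20.0·4.1·0.1959·0.9806 = 15.756 kPa
FS = 28.026 / 15.756 = 1.779

FS = 1.78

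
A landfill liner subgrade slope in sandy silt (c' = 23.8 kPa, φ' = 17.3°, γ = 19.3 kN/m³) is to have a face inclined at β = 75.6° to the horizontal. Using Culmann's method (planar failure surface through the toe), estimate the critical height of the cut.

H_c = 9.61 m

Culmann's analysis gives the critical failure plane at α_cr = (β + φ')/2 = (75.6 + 17.3)/2 = 46.4°, and the critical height
H_c = (4c'/γ) · sinβ cosφ' / [1 − cos(β − φ')]
    = (4·23.8/19.3) · sin75.6°·cos17.3° / [1 − cos(58.3°)]
    = 4.933 · 0.9686·0.9548 / [1 − 0.5255]
    = 4.933 · 0.9248 / 0.4745
    = 9.61 m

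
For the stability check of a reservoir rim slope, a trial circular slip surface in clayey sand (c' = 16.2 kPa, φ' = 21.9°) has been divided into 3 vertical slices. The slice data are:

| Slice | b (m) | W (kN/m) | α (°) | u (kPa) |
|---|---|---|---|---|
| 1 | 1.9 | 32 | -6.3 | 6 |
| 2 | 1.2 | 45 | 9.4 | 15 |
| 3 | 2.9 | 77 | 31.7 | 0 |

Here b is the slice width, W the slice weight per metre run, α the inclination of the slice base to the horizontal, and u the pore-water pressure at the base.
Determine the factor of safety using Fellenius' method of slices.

Ordinary method of slices: FS = Σ[c'·Δl_i + (W_i cosα_i − u_i·Δl_i)·tanφ'] / Σ W_i sinα_i, with Δl_i = b_i / cosα_i.
Slice 1: Δl = 1.9/cos(-6.3°) = 1.912 m; N'_1 = 32·cos(-6.3°) − 6·1.912 = 20.3; c'Δl = 30.97; W sinα = -3.5
Slice 2: Δl = 1.2/cos9.4° = 1.216 m; N'_2 = 45·cos9.4° − 15·1.216 = 26.2; c'Δl = 19.70; W sinα = 7.3
Slice 3: Δl = 2.9/cos31.7° = 3.409 m; N'_3 = 77·cos31.7° − 0·3.409 = 65.5; c'Δl = 55.22; W sinα = 40.5
Σc'Δl = 105.9 kN/m; ΣN' = 112.0 kN/m; ΣW sinα = 44.3 kN/m
Resisting = 105.9 + 112.0·tan21.9° = 105.9 + 45.0 = 150.9 kN/m
FS = 150.9 / 44.3 = 3.407

FS = 3.41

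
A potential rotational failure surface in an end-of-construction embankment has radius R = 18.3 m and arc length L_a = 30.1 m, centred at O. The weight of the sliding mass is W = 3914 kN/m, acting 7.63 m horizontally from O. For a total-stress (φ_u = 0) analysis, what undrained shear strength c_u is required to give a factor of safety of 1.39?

FS = c_u·L_a·R / (W·d), so c_u = FS·W·d / (L_a·R).
c_u = 1.39·3914·7.63 / (30.10·18.3) = 41510.7 / 550.83 = 75.36 kPa

c_u = 75.4 kPa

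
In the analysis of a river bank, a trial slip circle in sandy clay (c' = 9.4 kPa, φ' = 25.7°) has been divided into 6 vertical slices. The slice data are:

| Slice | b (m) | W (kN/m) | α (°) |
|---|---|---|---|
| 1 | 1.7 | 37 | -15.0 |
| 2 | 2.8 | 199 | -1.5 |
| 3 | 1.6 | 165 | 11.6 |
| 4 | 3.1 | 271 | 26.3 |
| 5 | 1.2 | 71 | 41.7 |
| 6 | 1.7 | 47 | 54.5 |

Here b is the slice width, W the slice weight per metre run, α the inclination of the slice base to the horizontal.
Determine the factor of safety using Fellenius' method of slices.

FS = 2.14

Ordinary method of slices: FS = Σ[c'·Δl_i + (W_i cosα_i)·tanφ'] / Σ W_i sinα_i, with Δl_i = b_i / cosα_i.
Slice 1: Δl = 1.7/cos(-15.0°) = 1.760 m; N'_1 = 37·cos(-15.0°) = 35.7; c'Δl = 16.54; W sinα = -9.6
Slice 2: Δl = 2.8/cos(-1.5°) = 2.801 m; N'_2 = 199·cos(-1.5°) = 198.9; c'Δl = 26.33; W sinα = -5.2
Slice 3: Δl = 1.6/cos11.6° = 1.633 m; N'_3 = 165·cos11.6° = 161.6; c'Δl = 15.35; W sinα = 33.2
Slice 4: Δl = 3.1/cos26.3° = 3.458 m; N'_4 = 271·cos26.3° = 242.9; c'Δl = 32.50; W sinα = 120.1
Slice 5: Δl = 1.2/cos41.7° = 1.607 m; N'_5 = 71·cos41.7° = 53.0; c'Δl = 15.11; W sinα = 47.2
Slice 6: Δl = 1.7/cos54.5° = 2.927 m; N'_6 = 47·cos54.5° = 27.3; c'Δl = 27.52; W sinα = 38.3
Σc'Δl = 133.4 kN/m; ΣN' = 719.6 kN/m; ΣW sinα = 224.0 kN/m
Resisting = 133.4 + 719.6·tan25.7° = 133.4 + 346.3 = 479.7 kN/m
FS = 479.7 / 224.0 = 2.142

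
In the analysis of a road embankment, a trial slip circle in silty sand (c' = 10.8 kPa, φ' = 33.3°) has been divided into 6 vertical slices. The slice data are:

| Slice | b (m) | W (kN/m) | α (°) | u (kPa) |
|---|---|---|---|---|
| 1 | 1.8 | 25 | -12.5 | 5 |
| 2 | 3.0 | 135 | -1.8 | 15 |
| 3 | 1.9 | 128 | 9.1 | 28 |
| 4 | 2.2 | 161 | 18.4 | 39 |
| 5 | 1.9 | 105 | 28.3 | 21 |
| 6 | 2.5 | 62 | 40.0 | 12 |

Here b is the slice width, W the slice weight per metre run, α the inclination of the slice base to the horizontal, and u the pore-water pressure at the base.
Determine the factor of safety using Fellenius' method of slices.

FS = 2.32

Ordinary method of slices: FS = Σ[c'·Δl_i + (W_i cosα_i − u_i·Δl_i)·tanφ'] / Σ W_i sinα_i, with Δl_i = b_i / cosα_i.
Slice 1: Δl = 1.8/cos(-12.5°) = 1.844 m; N'_1 = 25·cos(-12.5°) − 5·1.844 = 15.2; c'Δl = 19.91; W sinα = -5.4
Slice 2: Δl = 3.0/cos(-1.8°) = 3.001 m; N'_2 = 135·cos(-1.8°) − 15·3.001 = 89.9; c'Δl = 32.42; W sinα = -4.2
Slice 3: Δl = 1.9/cos9.1° = 1.924 m; N'_3 = 128·cos9.1° − 28·1.924 = 72.5; c'Δl = 20.78; W sinα = 20.2
Slice 4: Δl = 2.2/cos18.4° = 2.319 m; N'_4 = 161·cos18.4° − 39·2.319 = 62.3; c'Δl = 25.04; W sinα = 50.8
Slice 5: Δl = 1.9/cos28.3° = 2.158 m; N'_5 = 105·cos28.3° − 21·2.158 = 47.1; c'Δl = 23.31; W sinα = 49.8
Slice 6: Δl = 2.5/cos40.0° = 3.264 m; N'_6 = 62·cos40.0° − 12·3.264 = 8.3; c'Δl = 35.25; W sinα = 39.9
Σc'Δl = 156.7 kN/m; ΣN' = 295.4 kN/m; ΣW sinα = 151.0 kN/m
Resisting = 156.7 + 295.4·tan33.3° = 156.7 + 194.1 = 350.8 kN/m
FS = 350.8 / 151.0 = 2.322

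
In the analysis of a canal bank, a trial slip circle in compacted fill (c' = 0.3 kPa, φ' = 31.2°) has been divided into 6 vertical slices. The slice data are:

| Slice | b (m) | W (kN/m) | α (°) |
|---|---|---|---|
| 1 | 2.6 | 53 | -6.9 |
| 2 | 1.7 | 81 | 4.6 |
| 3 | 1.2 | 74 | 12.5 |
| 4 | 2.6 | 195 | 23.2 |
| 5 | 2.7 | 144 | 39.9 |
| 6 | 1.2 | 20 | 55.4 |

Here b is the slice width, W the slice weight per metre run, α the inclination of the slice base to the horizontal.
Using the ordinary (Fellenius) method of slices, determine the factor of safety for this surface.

FS = 1.54

Ordinary method of slices: FS = Σ[c'·Δl_i + (W_i cosα_i)·tanφ'] / Σ W_i sinα_i, with Δl_i = b_i / cosα_i.
Slice 1: Δl = 2.6/cos(-6.9°) = 2.619 m; N'_1 = 53·cos(-6.9°) = 52.6; c'Δl = 0.79; W sinα = -6.4
Slice 2: Δl = 1.7/cos4.6° = 1.705 m; N'_2 = 81·cos4.6° = 80.7; c'Δl = 0.51; W sinα = 6.5
Slice 3: Δl = 1.2/cos12.5° = 1.229 m; N'_3 = 74·cos12.5° = 72.2; c'Δl = 0.37; W sinα = 16.0
Slice 4: Δl = 2.6/cos23.2° = 2.829 m; N'_4 = 195·cos23.2° = 179.2; c'Δl = 0.85; W sinα = 76.8
Slice 5: Δl = 2.7/cos39.9° = 3.519 m; N'_5 = 144·cos39.9° = 110.5; c'Δl = 1.06; W sinα = 92.4
Slice 6: Δl = 1.2/cos55.4° = 2.113 m; N'_6 = 20·cos55.4° = 11.4; c'Δl = 0.63; W sinα = 16.5
Σc'Δl = 4.2 kN/m; ΣN' = 506.7 kN/m; ΣW sinα = 201.8 kN/m
Resisting = 4.2 + 506.7·tan31.2° = 4.2 + 306.8 = 311.0 kN/m
FS = 311.0 / 201.8 = 1.541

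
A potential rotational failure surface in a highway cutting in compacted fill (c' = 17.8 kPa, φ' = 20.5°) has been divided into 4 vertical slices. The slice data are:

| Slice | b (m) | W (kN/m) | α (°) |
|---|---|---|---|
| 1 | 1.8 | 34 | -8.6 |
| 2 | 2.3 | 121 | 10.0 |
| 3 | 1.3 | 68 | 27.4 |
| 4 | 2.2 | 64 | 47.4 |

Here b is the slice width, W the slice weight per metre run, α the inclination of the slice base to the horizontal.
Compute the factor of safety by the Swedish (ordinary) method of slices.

FS = 2.69

Ordinary method of slices: FS = Σ[c'·Δl_i + (W_i cosα_i)·tanφ'] / Σ W_i sinα_i, with Δl_i = b_i / cosα_i.
Slice 1: Δl = 1.8/cos(-8.6°) = 1.820 m; N'_1 = 34·cos(-8.6°) = 33.6; c'Δl = 32.40; W sinα = -5.1
Slice 2: Δl = 2.3/cos10.0° = 2.335 m; N'_2 = 121·cos10.0° = 119.2; c'Δl = 41.57; W sinα = 21.0
Slice 3: Δl = 1.3/cos27.4° = 1.464 m; N'_3 = 68·cos27.4° = 60.4; c'Δl = 26.06; W sinα = 31.3
Slice 4: Δl = 2.2/cos47.4° = 3.250 m; N'_4 = 64·cos47.4° = 43.3; c'Δl = 57.85; W sinα = 47.1
Σc'Δl = 157.9 kN/m; ΣN' = 256.5 kN/m; ΣW sinα = 94.3 kN/m
Resisting = 157.9 + 256.5·tan20.5° = 157.9 + 95.9 = 253.8 kN/m
FS = 253.8 / 94.3 = 2.690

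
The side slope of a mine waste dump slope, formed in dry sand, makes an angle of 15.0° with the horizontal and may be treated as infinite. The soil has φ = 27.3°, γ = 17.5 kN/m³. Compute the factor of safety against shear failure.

FS = 1.93

For a dry cohesionless infinite slope the factor of safety is FS = tanφ / tanβ.
FS = tan27.3° / tan15.0° = 0.5161 / 0.2679 = 1.926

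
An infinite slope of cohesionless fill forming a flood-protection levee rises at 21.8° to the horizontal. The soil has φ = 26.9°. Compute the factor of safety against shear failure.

For a dry cohesionless infinite slope the factor of safety is FS = tanφ / tanβ.
FS = tan26.9° / tan21.8° = 0.5073 / 0.4000 = 1.268

FS = 1.27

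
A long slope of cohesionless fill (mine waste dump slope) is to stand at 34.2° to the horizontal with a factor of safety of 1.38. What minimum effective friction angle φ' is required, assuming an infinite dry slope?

φ' = 43.2°

FS = tanφ'/tanβ ⇒ tanφ' = FS · tanβ = 1.38 · tan34.2° = 0.9378
φ' = arctan(0.9378) = 43.16°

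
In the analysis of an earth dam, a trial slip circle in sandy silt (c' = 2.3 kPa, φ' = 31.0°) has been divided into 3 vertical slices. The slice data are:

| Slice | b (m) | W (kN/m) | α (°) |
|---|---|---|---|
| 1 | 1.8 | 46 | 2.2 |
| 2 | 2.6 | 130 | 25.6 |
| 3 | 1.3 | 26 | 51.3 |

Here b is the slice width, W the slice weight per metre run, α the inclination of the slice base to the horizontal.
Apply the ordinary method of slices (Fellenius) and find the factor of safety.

Ordinary method of slices: FS = Σ[c'·Δl_i + (W_i cosα_i)·tanφ'] / Σ W_i sinα_i, with Δl_i = b_i / cosα_i.
Slice 1: Δl = 1.8/cos2.2° = 1.801 m; N'_1 = 46·cos2.2° = 46.0; c'Δl = 4.14; W sinα = 1.8
Slice 2: Δl = 2.6/cos25.6° = 2.883 m; N'_2 = 130·cos25.6° = 117.2; c'Δl = 6.63; W sinα = 56.2
Slice 3: Δl = 1.3/cos51.3° = 2.079 m; N'_3 = 26·cos51.3° = 16.3; c'Δl = 4.78; W sinα = 20.3
Σc'Δl = 15.6 kN/m; ΣN' = 179.5 kN/m; ΣW sinα = 78.2 kN/m
Resisting = 15.6 + 179.5·tan31.0° = 15.6 + 107.8 = 123.4 kN/m
FS = 123.4 / 78.2 = 1.577

FS = 1.58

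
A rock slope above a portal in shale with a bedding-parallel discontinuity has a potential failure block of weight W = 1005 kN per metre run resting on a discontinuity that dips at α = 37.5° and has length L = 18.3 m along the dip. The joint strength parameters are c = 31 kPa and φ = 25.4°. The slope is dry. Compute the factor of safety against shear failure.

FS = 1.55

Resolving the block weight along and normal to the plane and applying the Mohr–Coulomb strength on the joint:
N' = W cosα = 1005·cos37.5° = 797.3 kN/m
Driving force T = W sinα = 1005·sin37.5° = 611.8 kN/m
Resisting force R = c·L + N'·tanφ = 31·18.3 + 797.3·tan25.4° = 567.3 + 378.6 = 945.9 kN/m
FS = R / T = 945.9 / 611.8 = 1.546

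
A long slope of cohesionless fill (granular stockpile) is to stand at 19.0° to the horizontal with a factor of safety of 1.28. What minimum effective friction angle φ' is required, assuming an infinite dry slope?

φ' = 23.8°

FS = tanφ'/tanβ ⇒ tanφ' = FS · tanβ = 1.28 · tan19.0° = 0.4407
φ' = arctan(0.4407) = 23.78°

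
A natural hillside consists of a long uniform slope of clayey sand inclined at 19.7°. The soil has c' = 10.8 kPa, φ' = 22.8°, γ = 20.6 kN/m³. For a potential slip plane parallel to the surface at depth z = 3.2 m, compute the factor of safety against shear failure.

For an infinite slope with a slip plane parallel to the surface (no pore pressure): FS = [c' + γz cos²β tanφ'] / [γz sinβ cosβ].
γz = 20.6·3.2 = 65.92 kN/m²
Numerator = 10.8 + 65.92·cos²19.7°·tan22.8° = 10.8 + 65.92·0.8864·0.4204 = 35.361 kPa
Denominator = 65.92·sin19.7°·cos19.7° = 65.92·0.3371·0.9415 = 20.921 kPa
FS = 35.361 / 20.921 = 1.690

FS = 1.69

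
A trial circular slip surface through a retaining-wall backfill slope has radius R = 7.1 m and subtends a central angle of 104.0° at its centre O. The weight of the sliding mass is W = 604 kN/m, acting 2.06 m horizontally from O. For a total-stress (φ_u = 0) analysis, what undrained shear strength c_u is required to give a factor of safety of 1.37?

FS = c_u·L_a·R / (W·d), so c_u = FS·W·d / (L_a·R).
Arc length L_a = R·θ = 7.1·(104.0°·π/180) = 7.1·1.8151 = 12.89 m
c_u = 1.37·604·2.06 / (12.89·7.1) = 1704.6 / 91.50 = 18.63 kPa

c_u = 18.6 kPa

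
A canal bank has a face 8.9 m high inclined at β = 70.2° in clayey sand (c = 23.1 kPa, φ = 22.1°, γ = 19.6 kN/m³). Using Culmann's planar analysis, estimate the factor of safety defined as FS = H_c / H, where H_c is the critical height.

H_c = (4c/γ) · sinβ cosφ / [1 − cos(β − φ)]
    = (4·23.1/19.6) · sin70.2°·cos22.1° / [1 − cos48.1°]
    = 4.714 · 0.8718 / 0.3322 = 12.37 m
FS = H_c / H = 12.37 / 8.9 = 1.390

FS = 1.39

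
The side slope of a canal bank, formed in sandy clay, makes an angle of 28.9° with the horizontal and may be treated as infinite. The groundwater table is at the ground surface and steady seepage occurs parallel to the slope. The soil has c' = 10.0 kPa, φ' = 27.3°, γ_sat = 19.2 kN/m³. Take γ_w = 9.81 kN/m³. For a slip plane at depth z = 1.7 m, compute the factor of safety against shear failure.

FS = 1.18

With seepage parallel to the slope and the water table at the surface, the effective normal stress on the slip plane uses the buoyant unit weight γ' = γ_sat − γ_w while the driving shear stress uses γ_sat:
FS = [c' + γ' z cos²β tanφ'] / [γ_sat z sinβ cosβ]
γ' = 19.2 − 9.81 = 9.39 kN/m³
Numerator = 10.0 + 9.39·1.7·cos²28.9°·tan27.3° = 10.0 + 9.39·1.7·0.7664·0.5161 = 16.315 kPa
Denominator = 19.2·1.7·sin28.9°·cos28.9° = 19.2·1.7·0.4833·0.8755 = 13.810 kPa
FS = 16.315 / 13.810 = 1.181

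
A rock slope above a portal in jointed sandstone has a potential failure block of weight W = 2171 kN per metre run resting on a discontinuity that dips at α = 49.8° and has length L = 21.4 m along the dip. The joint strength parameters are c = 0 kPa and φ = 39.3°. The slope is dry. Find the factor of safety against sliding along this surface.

FS = 0.69

Resolving the block weight along and normal to the plane and applying the Mohr–Coulomb strength on the joint:
N' = W cosα = 2171·cos49.8° = 1401.3 kN/m
Driving force T = W sinα = 2171·sin49.8° = 1658.2 kN/m
Resisting force R = c·L + N'·tanφ = 0·21.4 + 1401.3·tan39.3° = 0.0 + 1146.9 = 1146.9 kN/m
FS = R / T = 1146.9 / 1658.2 = 0.692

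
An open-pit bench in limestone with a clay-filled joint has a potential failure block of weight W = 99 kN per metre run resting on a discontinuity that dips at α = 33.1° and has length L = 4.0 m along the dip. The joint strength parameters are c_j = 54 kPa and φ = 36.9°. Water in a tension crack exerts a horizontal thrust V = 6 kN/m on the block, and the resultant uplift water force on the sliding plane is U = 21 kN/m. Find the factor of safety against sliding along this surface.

FS = 4.40

Resolving the block weight along and normal to the plane and applying the Mohr–Coulomb strength on the joint:
N' = W cosα − U − V sinα = 99·cos33.1° − 21 − 6·sin33.1° = 58.7 kN/m
Driving force T = W sinα + V cosα = 99·sin33.1° + 6·cos33.1° = 59.1 kN/m
Resisting force R = c_j·L + N'·tanφ = 54·4.0 + 58.7·tan36.9° = 216.0 + 44.0 = 260.0 kN/m
FS = R / T = 260.0 / 59.1 = 4.401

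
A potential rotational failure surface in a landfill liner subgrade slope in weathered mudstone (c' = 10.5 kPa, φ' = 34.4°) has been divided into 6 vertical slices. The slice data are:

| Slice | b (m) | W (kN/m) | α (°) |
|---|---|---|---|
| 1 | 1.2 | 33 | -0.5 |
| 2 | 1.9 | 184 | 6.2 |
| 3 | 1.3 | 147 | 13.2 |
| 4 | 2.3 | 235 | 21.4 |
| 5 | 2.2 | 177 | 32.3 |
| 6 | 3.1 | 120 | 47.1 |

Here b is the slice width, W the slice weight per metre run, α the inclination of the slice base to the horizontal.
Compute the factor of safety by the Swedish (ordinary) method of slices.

Ordinary method of slices: FS = Σ[c'·Δl_i + (W_i cosα_i)·tanφ'] / Σ W_i sinα_i, with Δl_i = b_i / cosα_i.
Slice 1: Δl = 1.2/cos(-0.5°) = 1.200 m; N'_1 = 33·cos(-0.5°) = 33.0; c'Δl = 12.60; W sinα = -0.3
Slice 2: Δl = 1.9/cos6.2° = 1.911 m; N'_2 = 184·cos6.2° = 182.9; c'Δl = 20.07; W sinα = 19.9
Slice 3: Δl = 1.3/cos13.2° = 1.335 m; N'_3 = 147·cos13.2° = 143.1; c'Δl = 14.02; W sinα = 33.6
Slice 4: Δl = 2.3/cos21.4° = 2.470 m; N'_4 = 235·cos21.4° = 218.8; c'Δl = 25.94; W sinα = 85.7
Slice 5: Δl = 2.2/cos32.3° = 2.603 m; N'_5 = 177·cos32.3° = 149.6; c'Δl = 27.33; W sinα = 94.6
Slice 6: Δl = 3.1/cos47.1° = 4.554 m; N'_6 = 120·cos47.1° = 81.7; c'Δl = 47.82; W sinα = 87.9
Σc'Δl = 147.8 kN/m; ΣN' = 809.1 kN/m; ΣW sinα = 321.4 kN/m
Resisting = 147.8 + 809.1·tan34.4° = 147.8 + 554.0 = 701.8 kN/m
FS = 701.8 / 321.4 = 2.184

FS = 2.18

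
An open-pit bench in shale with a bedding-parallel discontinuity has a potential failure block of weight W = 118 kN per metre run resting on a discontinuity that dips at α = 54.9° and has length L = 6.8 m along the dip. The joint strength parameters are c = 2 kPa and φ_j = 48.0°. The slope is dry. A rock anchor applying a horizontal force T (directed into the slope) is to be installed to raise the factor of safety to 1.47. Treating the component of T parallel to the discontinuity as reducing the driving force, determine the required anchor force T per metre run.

T = 30 kN/m

Resolving forces along and normal to the sliding plane, with the horizontal anchor force T adding T·sinα to the effective normal force and T·cosα acting up the plane against the driving force:
FS = [cL + (W cosα + T sinα) tanφ_j] / [W sinα − T cosα]
Without the anchor: N' = 67.9 kN/m, driving T_d = 96.5 kN/m, resisting R = 2·6.8 + 67.9·tan48.0° = 89.0 kN/m, FS = 0.92.
Setting FS = 1.47 and solving for T:
1.47·(96.5 − T cos54.9°) = 89.0 + T sin54.9°·tan48.0°
T·(sin54.9°·tan48.0° + 1.47·cos54.9°) = 1.47·96.5 − 89.0
T·(0.8181·1.1106 + 1.47·0.5750) = 141.9 − 89.0 = 53.0
T·1.7539 = 53.0
T = 30.2 kN/m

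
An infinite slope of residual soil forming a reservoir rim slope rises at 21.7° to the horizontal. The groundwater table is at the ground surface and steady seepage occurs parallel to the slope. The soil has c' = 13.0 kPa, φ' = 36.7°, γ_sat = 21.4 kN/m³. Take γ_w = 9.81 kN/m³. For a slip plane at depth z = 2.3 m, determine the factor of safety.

FS = 1.78

With seepage parallel to the slope and the water table at the surface, the effective normal stress on the slip plane uses the buoyant unit weight γ' = γ_sat − γ_w while the driving shear stress uses γ_sat:
FS = [c' + γ' z cos²β tanφ'] / [γ_sat z sinβ cosβ]
γ' = 21.4 − 9.81 = 11.59 kN/m³
Numerator = 13.0 + 11.59·2.3·cos²21.7°·tan36.7° = 13.0 + 11.59·2.3·0.8633·0.7454 = 30.153 kPa
Denominator = 21.4·2.3·sin21.7°·cos21.7° = 21.4·2.3·0.3697·0.9291 = 16.909 kPa
FS = 30.153 / 16.909 = 1.783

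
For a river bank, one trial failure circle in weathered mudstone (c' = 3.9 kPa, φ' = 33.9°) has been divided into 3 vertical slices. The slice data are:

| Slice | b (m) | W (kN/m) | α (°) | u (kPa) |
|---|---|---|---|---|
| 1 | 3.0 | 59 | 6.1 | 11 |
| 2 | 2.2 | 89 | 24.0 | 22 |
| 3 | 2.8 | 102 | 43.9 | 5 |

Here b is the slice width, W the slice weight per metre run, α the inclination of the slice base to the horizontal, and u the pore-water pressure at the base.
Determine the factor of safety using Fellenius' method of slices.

Ordinary method of slices: FS = Σ[c'·Δl_i + (W_i cosα_i − u_i·Δl_i)·tanφ'] / Σ W_i sinα_i, with Δl_i = b_i / cosα_i.
Slice 1: Δl = 3.0/cos6.1° = 3.017 m; N'_1 = 59·cos6.1° − 11·3.017 = 25.5; c'Δl = 11.77; W sinα = 6.3
Slice 2: Δl = 2.2/cos24.0° = 2.408 m; N'_2 = 89·cos24.0° − 22·2.408 = 28.3; c'Δl = 9.39; W sinα = 36.2
Slice 3: Δl = 2.8/cos43.9° = 3.886 m; N'_3 = 102·cos43.9° − 5·3.886 = 54.1; c'Δl = 15.16; W sinα = 70.7
Σc'Δl = 36.3 kN/m; ΣN' = 107.9 kN/m; ΣW sinα = 113.2 kN/m
Resisting = 36.3 + 107.9·tan33.9° = 36.3 + 72.5 = 108.8 kN/m
FS = 108.8 / 113.2 = 0.961

FS = 0.96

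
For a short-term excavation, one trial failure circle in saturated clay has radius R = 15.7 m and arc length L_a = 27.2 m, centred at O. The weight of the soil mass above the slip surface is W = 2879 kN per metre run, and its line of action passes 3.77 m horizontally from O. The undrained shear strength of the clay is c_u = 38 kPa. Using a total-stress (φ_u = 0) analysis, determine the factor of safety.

Taking moments about the centre O, the resisting moment is provided by the undrained shear strength acting along the arc:
M_R = c_u·L_a·R = 38·27.20·15.7 = 16227.5 kN·m/m
M_D = W·d = 2879·3.77 = 10853.8 kN·m/m
FS = M_R / M_D = 16227.5 / 10853.8 = 1.495

FS = 1.50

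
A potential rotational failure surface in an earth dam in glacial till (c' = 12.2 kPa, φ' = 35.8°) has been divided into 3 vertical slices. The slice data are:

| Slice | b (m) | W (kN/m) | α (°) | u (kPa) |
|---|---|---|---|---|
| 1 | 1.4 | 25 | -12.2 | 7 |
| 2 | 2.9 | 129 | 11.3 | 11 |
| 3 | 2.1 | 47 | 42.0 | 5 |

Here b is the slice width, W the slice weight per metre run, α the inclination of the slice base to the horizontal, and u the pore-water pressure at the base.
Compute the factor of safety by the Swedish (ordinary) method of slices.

Ordinary method of slices: FS = Σ[c'·Δl_i + (W_i cosα_i − u_i·Δl_i)·tanφ'] / Σ W_i sinα_i, with Δl_i = b_i / cosα_i.
Slice 1: Δl = 1.4/cos(-12.2°) = 1.432 m; N'_1 = 25·cos(-12.2°) − 7·1.432 = 14.4; c'Δl = 17.47; W sinα = -5.3
Slice 2: Δl = 2.9/cos11.3° = 2.957 m; N'_2 = 129·cos11.3° − 11·2.957 = 94.0; c'Δl = 36.08; W sinα = 25.3
Slice 3: Δl = 2.1/cos42.0° = 2.826 m; N'_3 = 47·cos42.0° − 5·2.826 = 20.8; c'Δl = 34.48; W sinα = 31.4
Σc'Δl = 88.0 kN/m; ΣN' = 129.2 kN/m; ΣW sinα = 51.4 kN/m
Resisting = 88.0 + 129.2·tan35.8° = 88.0 + 93.2 = 181.2 kN/m
FS = 181.2 / 51.4 = 3.522

FS = 3.52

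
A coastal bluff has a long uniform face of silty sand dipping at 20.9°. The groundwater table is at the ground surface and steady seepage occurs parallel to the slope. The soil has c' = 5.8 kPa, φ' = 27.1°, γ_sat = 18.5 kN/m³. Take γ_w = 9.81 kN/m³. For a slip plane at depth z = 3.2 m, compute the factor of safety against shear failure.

FS = 0.92

With seepage parallel to the slope and the water table at the surface, the effective normal stress on the slip plane uses the buoyant unit weight γ' = γ_sat − γ_w while the driving shear stress uses γ_sat:
FS = [c' + γ' z cos²β tanφ'] / [γ_sat z sinβ cosβ]
γ' = 18.5 − 9.81 = 8.69 kN/m³
Numerator = 5.8 + 8.69·3.2·cos²20.9°·tan27.1° = 5.8 + 8.69·3.2·0.8727·0.5117 = 18.219 kPa
Denominator = 18.5·3.2·sin20.9°·cos20.9° = 18.5·3.2·0.3567·0.9342 = 19.729 kPa
FS = 18.219 / 19.729 = 0.923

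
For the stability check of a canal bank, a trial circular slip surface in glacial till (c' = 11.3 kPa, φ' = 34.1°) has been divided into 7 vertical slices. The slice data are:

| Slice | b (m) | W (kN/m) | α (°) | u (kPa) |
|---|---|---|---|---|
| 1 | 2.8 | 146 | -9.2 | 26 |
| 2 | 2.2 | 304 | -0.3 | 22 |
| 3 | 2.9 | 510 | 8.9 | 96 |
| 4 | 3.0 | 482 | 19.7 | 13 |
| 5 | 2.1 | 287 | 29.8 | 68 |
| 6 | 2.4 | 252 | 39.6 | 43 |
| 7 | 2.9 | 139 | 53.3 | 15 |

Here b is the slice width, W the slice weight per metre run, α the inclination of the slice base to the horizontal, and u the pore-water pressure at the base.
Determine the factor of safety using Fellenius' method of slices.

FS = 1.58

Ordinary method of slices: FS = Σ[c'·Δl_i + (W_i cosα_i − u_i·Δl_i)·tanφ'] / Σ W_i sinα_i, with Δl_i = b_i / cosα_i.
Slice 1: Δl = 2.8/cos(-9.2°) = 2.836 m; N'_1 = 146·cos(-9.2°) − 26·2.836 = 70.4; c'Δl = 32.05; W sinα = -23.3
Slice 2: Δl = 2.2/cos(-0.3°) = 2.200 m; N'_2 = 304·cos(-0.3°) − 22·2.200 = 255.6; c'Δl = 24.86; W sinα = -1.6
Slice 3: Δl = 2.9/cos8.9° = 2.935 m; N'_3 = 510·cos8.9° − 96·2.935 = 222.1; c'Δl = 33.17; W sinα = 78.9
Slice 4: Δl = 3.0/cos19.7° = 3.187 m; N'_4 = 482·cos19.7° − 13·3.187 = 412.4; c'Δl = 36.01; W sinα = 162.5
Slice 5: Δl = 2.1/cos29.8° = 2.420 m; N'_5 = 287·cos29.8° − 68·2.420 = 84.5; c'Δl = 27.35; W sinα = 142.6
Slice 6: Δl = 2.4/cos39.6° = 3.115 m; N'_6 = 252·cos39.6° − 43·3.115 = 60.2; c'Δl = 35.20; W sinα = 160.6
Slice 7: Δl = 2.9/cos53.3° = 4.853 m; N'_7 = 139·cos53.3° − 15·4.853 = 10.3; c'Δl = 54.83; W sinα = 111.4
Σc'Δl = 243.5 kN/m; ΣN' = 1115.4 kN/m; ΣW sinα = 631.2 kN/m
Resisting = 243.5 + 1115.4·tan34.1° = 243.5 + 755.2 = 998.7 kN/m
FS = 998.7 / 631.2 = 1.582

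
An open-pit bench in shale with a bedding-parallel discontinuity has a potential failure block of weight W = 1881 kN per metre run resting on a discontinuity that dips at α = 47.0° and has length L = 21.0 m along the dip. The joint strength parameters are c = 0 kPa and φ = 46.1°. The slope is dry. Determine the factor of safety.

FS = 0.97

Resolving the block weight along and normal to the plane and applying the Mohr–Coulomb strength on the joint:
N' = W cosα = 1881·cos47.0° = 1282.8 kN/m
Driving force T = W sinα = 1881·sin47.0° = 1375.7 kN/m
Resisting force R = c·L + N'·tanφ = 0·21.0 + 1282.8·tan46.1° = 0.0 + 1333.1 = 1333.1 kN/m
FS = R / T = 1333.1 / 1375.7 = 0.969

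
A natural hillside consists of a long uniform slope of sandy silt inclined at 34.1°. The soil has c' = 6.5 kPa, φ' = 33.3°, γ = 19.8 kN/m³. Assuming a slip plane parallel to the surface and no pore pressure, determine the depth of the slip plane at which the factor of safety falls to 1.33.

Setting FS = 1.33 in FS = [c' + γz cos²β tanφ'] / [γz sinβ cosβ] and solving for z:
z = c' / [γ cosβ (FS·sinβ − cosβ·tanφ')]
  = 6.5 / [19.8·cos34.1°·(1.33·sin34.1° − cos34.1°·tan33.3°)]
  = 6.5 / [19.8·0.8281·(1.33·0.5606 − 0.8281·0.6569)]
  = 6.5 / 3.3073 = 1.965 m

z = 1.97 m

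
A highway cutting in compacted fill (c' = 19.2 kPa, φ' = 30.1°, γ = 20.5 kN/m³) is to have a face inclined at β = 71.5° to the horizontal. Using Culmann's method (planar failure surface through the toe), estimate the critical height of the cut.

Culmann's analysis gives the critical failure plane at α_cr = (β + φ')/2 = (71.5 + 30.1)/2 = 50.8°, and the critical height
H_c = (4c'/γ) · sinβ cosφ' / [1 − cos(β − φ')]
    = (4·19.2/20.5) · sin71.5°·cos30.1° / [1 − cos(41.4°)]
    = 3.746 · 0.9483·0.8652 / [1 − 0.7501]
    = 3.746 · 0.8204 / 0.2499
    = 12.30 m

H_c = 12.30 m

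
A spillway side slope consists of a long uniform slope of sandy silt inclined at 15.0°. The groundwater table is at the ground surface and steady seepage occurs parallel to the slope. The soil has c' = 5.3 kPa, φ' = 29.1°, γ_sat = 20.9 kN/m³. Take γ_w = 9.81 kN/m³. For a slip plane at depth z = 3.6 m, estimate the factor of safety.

With seepage parallel to the slope and the water table at the surface, the effective normal stress on the slip plane uses the buoyant unit weight γ' = γ_sat − γ_w while the driving shear stress uses γ_sat:
FS = [c' + γ' z cos²β tanφ'] / [γ_sat z sinβ cosβ]
γ' = 20.9 − 9.81 = 11.09 kN/m³
Numerator = 5.3 + 11.09·3.6·cos²15.0°·tan29.1° = 5.3 + 11.09·3.6·0.9330·0.5566 = 26.033 kPa
Denominator = 20.9·3.6·sin15.0°·cos15.0° = 20.9·3.6·0.2588·0.9659 = 18.810 kPa
FS = 26.033 / 18.810 = 1.384

FS = 1.38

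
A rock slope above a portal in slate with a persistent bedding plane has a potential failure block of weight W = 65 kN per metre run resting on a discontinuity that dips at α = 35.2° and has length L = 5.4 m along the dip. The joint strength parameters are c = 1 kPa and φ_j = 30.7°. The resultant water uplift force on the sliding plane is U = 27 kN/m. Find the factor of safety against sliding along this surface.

Resolving the block weight along and normal to the plane and applying the Mohr–Coulomb strength on the joint:
N' = W cosα − U = 65·cos35.2° − 27 = 26.1 kN/m
Driving force T = W sinα = 65·sin35.2° = 37.5 kN/m
Resisting force R = c·L + N'·tanφ_j = 1·5.4 + 26.1·tan30.7° = 5.4 + 15.5 = 20.9 kN/m
FS = R / T = 20.9 / 37.5 = 0.558

FS = 0.56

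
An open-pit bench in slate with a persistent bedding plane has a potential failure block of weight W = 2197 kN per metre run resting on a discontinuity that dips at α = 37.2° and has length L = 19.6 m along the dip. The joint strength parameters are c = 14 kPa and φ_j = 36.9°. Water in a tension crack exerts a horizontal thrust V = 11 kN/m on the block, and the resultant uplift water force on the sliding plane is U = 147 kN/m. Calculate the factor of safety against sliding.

FS = 1.10

Resolving the block weight along and normal to the plane and applying the Mohr–Coulomb strength on the joint:
N' = W cosα − U − V sinα = 2197·cos37.2° − 147 − 11·sin37.2° = 1596.3 kN/m
Driving force T = W sinα + V cosα = 2197·sin37.2° + 11·cos37.2° = 1337.1 kN/m
Resisting force R = c·L + N'·tanφ_j = 14·19.6 + 1596.3·tan36.9° = 274.4 + 1198.6 = 1473.0 kN/m
FS = R / T = 1473.0 / 1337.1 = 1.102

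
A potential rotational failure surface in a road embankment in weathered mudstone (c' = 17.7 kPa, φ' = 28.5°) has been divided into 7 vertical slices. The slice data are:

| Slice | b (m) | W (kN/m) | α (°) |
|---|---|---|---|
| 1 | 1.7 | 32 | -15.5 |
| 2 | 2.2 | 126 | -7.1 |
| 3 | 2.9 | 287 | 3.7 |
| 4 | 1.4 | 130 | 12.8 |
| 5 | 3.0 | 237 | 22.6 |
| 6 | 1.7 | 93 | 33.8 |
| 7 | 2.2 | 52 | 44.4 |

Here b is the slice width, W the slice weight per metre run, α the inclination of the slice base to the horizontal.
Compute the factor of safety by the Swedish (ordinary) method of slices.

FS = 3.88

Ordinary method of slices: FS = Σ[c'·Δl_i + (W_i cosα_i)·tanφ'] / Σ W_i sinα_i, with Δl_i = b_i / cosα_i.
Slice 1: Δl = 1.7/cos(-15.5°) = 1.764 m; N'_1 = 32·cos(-15.5°) = 30.8; c'Δl = 31.23; W sinα = -8.6
Slice 2: Δl = 2.2/cos(-7.1°) = 2.217 m; N'_2 = 126·cos(-7.1°) = 125.0; c'Δl = 39.24; W sinα = -15.6
Slice 3: Δl = 2.9/cos3.7° = 2.906 m; N'_3 = 287·cos3.7° = 286.4; c'Δl = 51.44; W sinα = 18.5
Slice 4: Δl = 1.4/cos12.8° = 1.436 m; N'_4 = 130·cos12.8° = 126.8; c'Δl = 25.41; W sinα = 28.8
Slice 5: Δl = 3.0/cos22.6° = 3.250 m; N'_5 = 237·cos22.6° = 218.8; c'Δl = 57.52; W sinα = 91.1
Slice 6: Δl = 1.7/cos33.8° = 2.046 m; N'_6 = 93·cos33.8° = 77.3; c'Δl = 36.21; W sinα = 51.7
Slice 7: Δl = 2.2/cos44.4° = 3.079 m; N'_7 = 52·cos44.4° = 37.2; c'Δl = 54.50; W sinα = 36.4
Σc'Δl = 295.5 kN/m; ΣN' = 902.3 kN/m; ΣW sinα = 202.4 kN/m
Resisting = 295.5 + 902.3·tan28.5° = 295.5 + 489.9 = 785.4 kN/m
FS = 785.4 / 202.4 = 3.881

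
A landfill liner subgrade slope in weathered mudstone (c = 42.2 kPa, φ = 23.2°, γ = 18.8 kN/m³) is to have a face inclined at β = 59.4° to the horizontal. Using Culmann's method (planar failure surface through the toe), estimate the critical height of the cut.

H_c = 36.80 m

Culmann's analysis gives the critical failure plane at α_cr = (β + φ)/2 = (59.4 + 23.2)/2 = 41.3°, and the critical height
H_c = (4c/γ) · sinβ cosφ / [1 − cos(β − φ)]
    = (4·42.2/18.8) · sin59.4°·cos23.2° / [1 − cos(36.2°)]
    = 8.979 · 0.8607·0.9191 / [1 − 0.8070]
    = 8.979 · 0.7911 / 0.1930
    = 36.80 m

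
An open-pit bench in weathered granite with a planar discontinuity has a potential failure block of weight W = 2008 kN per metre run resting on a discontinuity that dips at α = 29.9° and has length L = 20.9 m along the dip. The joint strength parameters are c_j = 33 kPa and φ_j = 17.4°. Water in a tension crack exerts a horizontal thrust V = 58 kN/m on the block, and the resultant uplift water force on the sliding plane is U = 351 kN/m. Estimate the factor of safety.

Resolving the block weight along and normal to the plane and applying the Mohr–Coulomb strength on the joint:
N' = W cosα − U − V sinα = 2008·cos29.9° − 351 − 58·sin29.9° = 1360.8 kN/m
Driving force T = W sinα + V cosα = 2008·sin29.9° + 58·cos29.9° = 1051.2 kN/m
Resisting force R = c_j·L + N'·tanφ_j = 33·20.9 + 1360.8·tan17.4° = 689.7 + 426.5 = 1116.2 kN/m
FS = R / T = 1116.2 / 1051.2 = 1.062

FS = 1.06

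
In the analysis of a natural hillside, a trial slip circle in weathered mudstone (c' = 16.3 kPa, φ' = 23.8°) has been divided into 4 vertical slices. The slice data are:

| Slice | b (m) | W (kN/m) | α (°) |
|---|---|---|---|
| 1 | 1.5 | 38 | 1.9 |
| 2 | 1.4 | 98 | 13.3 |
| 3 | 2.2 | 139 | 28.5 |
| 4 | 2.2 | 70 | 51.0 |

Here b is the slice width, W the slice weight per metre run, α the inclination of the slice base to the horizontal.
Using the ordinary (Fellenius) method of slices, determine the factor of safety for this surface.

Ordinary method of slices: FS = Σ[c'·Δl_i + (W_i cosα_i)·tanφ'] / Σ W_i sinα_i, with Δl_i = b_i / cosα_i.
Slice 1: Δl = 1.5/cos1.9° = 1.501 m; N'_1 = 38·cos1.9° = 38.0; c'Δl = 24.46; W sinα = 1.3
Slice 2: Δl = 1.4/cos13.3° = 1.439 m; N'_2 = 98·cos13.3° = 95.4; c'Δl = 23.45; W sinα = 22.5
Slice 3: Δl = 2.2/cos28.5° = 2.503 m; N'_3 = 139·cos28.5° = 122.2; c'Δl = 40.80; W sinα = 66.3
Slice 4: Δl = 2.2/cos51.0° = 3.496 m; N'_4 = 70·cos51.0° = 44.1; c'Δl = 56.98; W sinα = 54.4
Σc'Δl = 145.7 kN/m; ΣN' = 299.6 kN/m; ΣW sinα = 144.5 kN/m
Resisting = 145.7 + 299.6·tan23.8° = 145.7 + 132.1 = 277.8 kN/m
FS = 277.8 / 144.5 = 1.922

FS = 1.92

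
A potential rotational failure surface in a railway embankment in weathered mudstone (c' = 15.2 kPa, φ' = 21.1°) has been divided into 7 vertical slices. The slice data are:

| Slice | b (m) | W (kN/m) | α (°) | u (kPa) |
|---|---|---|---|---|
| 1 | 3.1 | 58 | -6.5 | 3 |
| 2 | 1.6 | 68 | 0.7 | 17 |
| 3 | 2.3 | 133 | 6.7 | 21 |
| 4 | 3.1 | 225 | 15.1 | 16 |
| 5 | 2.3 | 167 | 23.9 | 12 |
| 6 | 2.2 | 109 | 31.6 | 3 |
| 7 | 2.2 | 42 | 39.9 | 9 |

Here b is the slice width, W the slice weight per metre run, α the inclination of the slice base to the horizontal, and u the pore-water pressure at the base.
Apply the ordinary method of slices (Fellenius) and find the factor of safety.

FS = 2.23

Ordinary method of slices: FS = Σ[c'·Δl_i + (W_i cosα_i − u_i·Δl_i)·tanφ'] / Σ W_i sinα_i, with Δl_i = b_i / cosα_i.
Slice 1: Δl = 3.1/cos(-6.5°) = 3.120 m; N'_1 = 58·cos(-6.5°) − 3·3.120 = 48.3; c'Δl = 47.42; W sinα = -6.6
Slice 2: Δl = 1.6/cos0.7° = 1.600 m; N'_2 = 68·cos0.7° − 17·1.600 = 40.8; c'Δl = 24.32; W sinα = 0.8
Slice 3: Δl = 2.3/cos6.7° = 2.316 m; N'_3 = 133·cos6.7° − 21·2.316 = 83.5; c'Δl = 35.20; W sinα = 15.5
Slice 4: Δl = 3.1/cos15.1° = 3.211 m; N'_4 = 225·cos15.1° − 16·3.211 = 165.9; c'Δl = 48.81; W sinα = 58.6
Slice 5: Δl = 2.3/cos23.9° = 2.516 m; N'_5 = 167·cos23.9° − 12·2.516 = 122.5; c'Δl = 38.24; W sinα = 67.7
Slice 6: Δl = 2.2/cos31.6° = 2.583 m; N'_6 = 109·cos31.6° − 3·2.583 = 85.1; c'Δl = 39.26; W sinα = 57.1
Slice 7: Δl = 2.2/cos39.9° = 2.868 m; N'_7 = 42·cos39.9° − 9·2.868 = 6.4; c'Δl = 43.59; W sinα = 26.9
Σc'Δl = 276.8 kN/m; ΣN' = 552.4 kN/m; ΣW sinα = 220.1 kN/m
Resisting = 276.8 + 552.4·tan21.1° = 276.8 + 213.1 = 490.0 kN/m
FS = 490.0 / 220.1 = 2.226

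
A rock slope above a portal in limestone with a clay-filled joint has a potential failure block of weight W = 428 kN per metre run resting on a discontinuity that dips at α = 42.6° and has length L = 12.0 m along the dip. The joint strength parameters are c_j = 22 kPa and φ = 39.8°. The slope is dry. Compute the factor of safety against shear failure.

Resolving the block weight along and normal to the plane and applying the Mohr–Coulomb strength on the joint:
N' = W cosα = 428·cos42.6° = 315.0 kN/m
Driving force T = W sinα = 428·sin42.6° = 289.7 kN/m
Resisting force R = c_j·L + N'·tanφ = 22·12.0 + 315.0·tan39.8° = 264.0 + 262.5 = 526.5 kN/m
FS = R / T = 526.5 / 289.7 = 1.817

FS = 1.82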